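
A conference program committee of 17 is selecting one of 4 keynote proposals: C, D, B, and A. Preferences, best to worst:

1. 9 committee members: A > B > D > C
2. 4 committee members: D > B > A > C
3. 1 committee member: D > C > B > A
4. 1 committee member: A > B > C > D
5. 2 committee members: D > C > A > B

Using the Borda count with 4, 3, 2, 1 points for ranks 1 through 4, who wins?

A

C: 9·1 + 4·1 + 1·3 + 1·2 + 2·3 = 24
D: 9·2 + 4·4 + 1·4 + 1·1 + 2·4 = 47
B: 9·3 + 4·3 + 1·2 + 1·3 + 2·1 = 46
A: 9·4 + 4·2 + 1·1 + 1·4 + 2·2 = 53
A has the highest Borda score (53).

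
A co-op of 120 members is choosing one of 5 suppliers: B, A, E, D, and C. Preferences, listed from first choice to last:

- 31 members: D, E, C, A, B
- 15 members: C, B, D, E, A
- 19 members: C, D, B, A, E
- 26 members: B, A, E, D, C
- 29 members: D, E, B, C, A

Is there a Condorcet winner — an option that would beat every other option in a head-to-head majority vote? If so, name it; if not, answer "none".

D

D vs B: 79–41 for D.
D vs A: 94–26 for D.
D vs E: 94–26 for D.
D vs C: 86–34 for D.
D beats every other option head-to-head.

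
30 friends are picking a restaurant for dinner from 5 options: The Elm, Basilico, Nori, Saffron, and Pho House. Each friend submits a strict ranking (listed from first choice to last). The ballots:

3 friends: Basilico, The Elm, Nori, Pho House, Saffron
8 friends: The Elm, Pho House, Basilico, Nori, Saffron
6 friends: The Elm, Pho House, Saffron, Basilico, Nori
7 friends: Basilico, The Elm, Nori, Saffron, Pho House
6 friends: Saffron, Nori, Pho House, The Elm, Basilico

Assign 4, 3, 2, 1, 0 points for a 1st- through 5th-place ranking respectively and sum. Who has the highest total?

The Elm: 3·3 + 8·4 + 6·4 + 7·3 + 6·1 = 92
Basilico: 3·4 + 8·2 + 6·1 + 7·4 + 6·0 = 62
Nori: 3·2 + 8·1 + 6·0 + 7·2 + 6·3 = 46
Saffron: 3·0 + 8·0 + 6·2 + 7·1 + 6·4 = 43
Pho House: 3·1 + 8·3 + 6·3 + 7·0 + 6·2 = 57
The Elm has the highest Borda score (92).

The Elm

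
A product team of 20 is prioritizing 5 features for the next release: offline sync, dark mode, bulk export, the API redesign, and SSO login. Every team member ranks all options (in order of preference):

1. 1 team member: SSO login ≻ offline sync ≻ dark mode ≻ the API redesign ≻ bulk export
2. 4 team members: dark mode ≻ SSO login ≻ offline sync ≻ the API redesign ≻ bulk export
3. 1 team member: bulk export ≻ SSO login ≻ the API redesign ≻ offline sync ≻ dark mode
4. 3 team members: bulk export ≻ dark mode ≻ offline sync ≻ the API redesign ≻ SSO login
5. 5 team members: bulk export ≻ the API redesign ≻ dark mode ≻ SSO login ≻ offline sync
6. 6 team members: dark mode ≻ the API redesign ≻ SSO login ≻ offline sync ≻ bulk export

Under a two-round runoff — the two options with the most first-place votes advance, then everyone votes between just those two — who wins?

Round 1 first-place votes: offline sync 0, dark mode 10, bulk export 9, the API redesign 0, SSO login 1.
dark mode and bulk export advance.
Runoff: dark mode is preferred to bulk export by 11 voters; bulk export by 9.
dark mode wins the runoff.

dark mode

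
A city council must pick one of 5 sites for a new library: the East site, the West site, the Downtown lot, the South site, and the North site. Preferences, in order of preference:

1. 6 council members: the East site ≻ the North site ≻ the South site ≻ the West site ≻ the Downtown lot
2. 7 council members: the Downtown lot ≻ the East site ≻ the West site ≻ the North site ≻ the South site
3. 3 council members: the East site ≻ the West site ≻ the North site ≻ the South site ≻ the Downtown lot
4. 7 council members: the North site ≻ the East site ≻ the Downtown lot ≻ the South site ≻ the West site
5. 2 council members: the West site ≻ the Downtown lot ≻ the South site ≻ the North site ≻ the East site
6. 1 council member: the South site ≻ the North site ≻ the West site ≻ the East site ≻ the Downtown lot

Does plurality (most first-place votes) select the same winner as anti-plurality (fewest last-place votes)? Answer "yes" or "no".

no

Plurality — first-place votes: the East site 9, the West site 2, the Downtown lot 7, the South site 1, the North site 7. Winner: the East site.
Anti-plurality — last-place votes: the East site 2, the West site 7, the Downtown lot 10, the South site 7, the North site 0. Winner: the North site.
The two methods disagree.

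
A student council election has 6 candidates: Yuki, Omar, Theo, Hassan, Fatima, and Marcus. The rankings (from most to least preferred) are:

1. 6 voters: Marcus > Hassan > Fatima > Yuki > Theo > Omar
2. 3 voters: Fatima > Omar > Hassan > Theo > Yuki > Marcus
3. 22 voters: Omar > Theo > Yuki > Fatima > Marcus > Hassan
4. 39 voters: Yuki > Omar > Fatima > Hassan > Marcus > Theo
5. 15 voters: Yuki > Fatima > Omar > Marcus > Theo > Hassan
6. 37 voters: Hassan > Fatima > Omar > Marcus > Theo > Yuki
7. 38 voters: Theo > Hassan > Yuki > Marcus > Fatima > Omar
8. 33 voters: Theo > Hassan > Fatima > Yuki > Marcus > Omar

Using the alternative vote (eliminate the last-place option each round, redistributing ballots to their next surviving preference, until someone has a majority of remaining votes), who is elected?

Round 1: Yuki 54, Omar 22, Theo 71, Hassan 37, Fatima 3, Marcus 6. Eliminate Fatima.
Round 2: Yuki 54, Omar 25, Theo 71, Hassan 37, Marcus 6. Eliminate Marcus.
Round 3: Yuki 54, Omar 25, Theo 71, Hassan 43. Eliminate Omar.
Round 4: Yuki 54, Theo 93, Hassan 46. Eliminate Hassan.
Round 5: Yuki 60, Theo 133. Theo has a majority.

Theo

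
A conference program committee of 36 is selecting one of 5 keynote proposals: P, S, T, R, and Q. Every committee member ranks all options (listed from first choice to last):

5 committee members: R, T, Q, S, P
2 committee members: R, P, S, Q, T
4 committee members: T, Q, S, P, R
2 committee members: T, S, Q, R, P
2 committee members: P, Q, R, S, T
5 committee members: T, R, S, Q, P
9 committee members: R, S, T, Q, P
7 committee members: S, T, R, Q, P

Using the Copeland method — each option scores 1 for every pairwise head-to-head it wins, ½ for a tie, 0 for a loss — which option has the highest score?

P: loses to S, T, R, and Q → score 0.
S: beats P, T, and Q; loses to R → score 3.
T: beats P and Q; ties R; loses to S → score 2.5.
R: beats P, S, and Q; ties T → score 3.5.
Q: beats P; loses to S, T, and R → score 1.
R has the best pairwise record.

R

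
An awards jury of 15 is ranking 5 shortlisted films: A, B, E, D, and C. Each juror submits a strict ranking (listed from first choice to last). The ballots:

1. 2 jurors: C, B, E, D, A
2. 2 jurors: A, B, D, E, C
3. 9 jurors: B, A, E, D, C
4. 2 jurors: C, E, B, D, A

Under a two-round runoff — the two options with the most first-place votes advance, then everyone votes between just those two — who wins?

B

Round 1 first-place votes: A 2, B 9, E 0, D 0, C 4.
B and C advance.
Runoff: B is preferred to C by 11 voters; C by 4.
B wins the runoff.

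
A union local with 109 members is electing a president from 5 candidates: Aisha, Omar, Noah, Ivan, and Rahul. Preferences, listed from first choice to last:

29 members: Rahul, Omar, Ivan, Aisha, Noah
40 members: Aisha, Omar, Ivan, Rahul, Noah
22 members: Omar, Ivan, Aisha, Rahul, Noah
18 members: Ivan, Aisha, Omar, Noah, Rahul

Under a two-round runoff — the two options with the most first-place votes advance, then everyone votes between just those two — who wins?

Aisha

Round 1 first-place votes: Aisha 40, Omar 22, Noah 0, Ivan 18, Rahul 29.
Aisha and Rahul advance.
Runoff: Aisha is preferred to Rahul by 80 voters; Rahul by 29.
Aisha wins the runoff.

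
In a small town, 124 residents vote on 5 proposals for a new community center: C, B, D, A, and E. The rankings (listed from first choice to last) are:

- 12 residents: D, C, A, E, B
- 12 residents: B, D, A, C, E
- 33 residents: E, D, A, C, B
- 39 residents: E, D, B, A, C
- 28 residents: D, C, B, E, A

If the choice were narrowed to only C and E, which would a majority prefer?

Voters preferring C to E: 52; preferring E to C: 72.
E wins the head-to-head.

E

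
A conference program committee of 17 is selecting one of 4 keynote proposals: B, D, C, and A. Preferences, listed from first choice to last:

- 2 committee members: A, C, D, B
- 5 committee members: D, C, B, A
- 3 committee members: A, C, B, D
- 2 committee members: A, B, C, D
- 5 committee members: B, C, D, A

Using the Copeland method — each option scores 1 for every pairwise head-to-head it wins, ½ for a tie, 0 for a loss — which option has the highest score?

B: beats D and A; loses to C → score 2.
D: beats A; loses to B and C → score 1.
C: beats B, D, and A → score 3.
A: loses to B, D, and C → score 0.
C has the best pairwise record.

C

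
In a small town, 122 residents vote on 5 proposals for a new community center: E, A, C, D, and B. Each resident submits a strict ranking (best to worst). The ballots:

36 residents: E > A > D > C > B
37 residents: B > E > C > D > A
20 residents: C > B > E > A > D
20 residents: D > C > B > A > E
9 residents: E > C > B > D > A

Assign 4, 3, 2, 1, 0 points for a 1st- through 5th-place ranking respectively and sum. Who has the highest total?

E

E: 36·4 + 37·3 + 20·2 + 20·0 + 9·4 = 331
A: 36·3 + 37·0 + 20·1 + 20·1 + 9·0 = 148
C: 36·1 + 37·2 + 20·4 + 20·3 + 9·3 = 277
D: 36·2 + 37·1 + 20·0 + 20·4 + 9·1 = 198
B: 36·0 + 37·4 + 20·3 + 20·2 + 9·2 = 266
E has the highest Borda score (331).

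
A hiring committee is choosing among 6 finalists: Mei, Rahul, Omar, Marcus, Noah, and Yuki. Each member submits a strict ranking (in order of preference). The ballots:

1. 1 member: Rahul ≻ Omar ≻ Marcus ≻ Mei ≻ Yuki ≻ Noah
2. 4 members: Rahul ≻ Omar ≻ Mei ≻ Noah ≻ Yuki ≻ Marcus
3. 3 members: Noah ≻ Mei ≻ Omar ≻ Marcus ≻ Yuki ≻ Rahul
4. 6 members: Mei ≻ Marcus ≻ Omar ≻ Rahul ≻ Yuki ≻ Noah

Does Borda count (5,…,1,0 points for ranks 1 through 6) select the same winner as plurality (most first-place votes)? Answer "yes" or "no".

Borda — scores: Mei 56, Rahul 37, Omar 47, Marcus 33, Noah 23, Yuki 14. Winner: Mei.
Plurality — first-place votes: Mei 6, Rahul 5, Omar 0, Marcus 0, Noah 3, Yuki 0. Winner: Mei.
The two methods agree.

yes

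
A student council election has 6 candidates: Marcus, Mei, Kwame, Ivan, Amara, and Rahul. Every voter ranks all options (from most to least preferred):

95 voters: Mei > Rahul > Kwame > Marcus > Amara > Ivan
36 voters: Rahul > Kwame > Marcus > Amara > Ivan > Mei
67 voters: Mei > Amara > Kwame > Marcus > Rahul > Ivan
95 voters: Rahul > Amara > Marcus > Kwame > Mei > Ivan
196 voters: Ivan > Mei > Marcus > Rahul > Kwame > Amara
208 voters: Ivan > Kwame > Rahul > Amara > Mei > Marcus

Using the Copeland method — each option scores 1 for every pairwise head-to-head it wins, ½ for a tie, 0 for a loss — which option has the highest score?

Marcus: loses to Mei, Kwame, Ivan, Amara, and Rahul → score 0.
Mei: beats Marcus, Kwame, Amara, and Rahul; loses to Ivan → score 4.
Kwame: beats Marcus and Amara; loses to Mei, Ivan, and Rahul → score 2.
Ivan: beats Marcus, Mei, Kwame, Amara, and Rahul → score 5.
Amara: beats Marcus; loses to Mei, Kwame, Ivan, and Rahul → score 1.
Rahul: beats Marcus, Kwame, and Amara; loses to Mei and Ivan → score 3.
Ivan has the best pairwise record.

Ivan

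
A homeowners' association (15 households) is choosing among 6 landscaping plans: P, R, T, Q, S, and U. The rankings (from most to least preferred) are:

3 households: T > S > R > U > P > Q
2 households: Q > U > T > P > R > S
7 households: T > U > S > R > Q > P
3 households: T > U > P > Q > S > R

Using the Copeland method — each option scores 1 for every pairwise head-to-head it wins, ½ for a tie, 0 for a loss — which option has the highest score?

T

P: loses to R, T, Q, S, and U → score 0.
R: beats P and Q; loses to T, S, and U → score 2.
T: beats P, R, Q, S, and U → score 5.
Q: beats P; loses to R, T, S, and U → score 1.
S: beats P, R, and Q; loses to T and U → score 3.
U: beats P, R, Q, and S; loses to T → score 4.
T has the best pairwise record.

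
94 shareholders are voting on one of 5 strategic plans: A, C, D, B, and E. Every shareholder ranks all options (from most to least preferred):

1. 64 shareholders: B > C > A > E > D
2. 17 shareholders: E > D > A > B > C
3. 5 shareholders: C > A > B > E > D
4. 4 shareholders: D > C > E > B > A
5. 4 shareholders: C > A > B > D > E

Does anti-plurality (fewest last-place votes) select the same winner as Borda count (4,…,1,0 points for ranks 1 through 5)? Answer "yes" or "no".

yes

Anti-plurality — last-place votes: A 4, C 17, D 69, B 0, E 4. Winner: B.
Borda — scores: A 189, C 240, D 71, B 295, E 145. Winner: B.
The two methods agree.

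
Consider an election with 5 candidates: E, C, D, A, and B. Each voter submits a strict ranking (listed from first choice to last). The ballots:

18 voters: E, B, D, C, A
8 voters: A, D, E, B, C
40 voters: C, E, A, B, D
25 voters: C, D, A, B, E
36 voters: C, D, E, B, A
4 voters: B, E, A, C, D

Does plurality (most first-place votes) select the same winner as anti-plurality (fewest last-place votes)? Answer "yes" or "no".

Plurality — first-place votes: E 18, C 101, D 0, A 8, B 4. Winner: C.
Anti-plurality — last-place votes: E 25, C 8, D 44, A 54, B 0. Winner: B.
The two methods disagree.

no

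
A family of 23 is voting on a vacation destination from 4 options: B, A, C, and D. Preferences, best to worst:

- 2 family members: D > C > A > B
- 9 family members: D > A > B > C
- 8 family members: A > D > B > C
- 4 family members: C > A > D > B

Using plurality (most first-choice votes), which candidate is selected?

D

First-place votes: B 0, A 8, C 4, D 11.
D has the most first-place votes.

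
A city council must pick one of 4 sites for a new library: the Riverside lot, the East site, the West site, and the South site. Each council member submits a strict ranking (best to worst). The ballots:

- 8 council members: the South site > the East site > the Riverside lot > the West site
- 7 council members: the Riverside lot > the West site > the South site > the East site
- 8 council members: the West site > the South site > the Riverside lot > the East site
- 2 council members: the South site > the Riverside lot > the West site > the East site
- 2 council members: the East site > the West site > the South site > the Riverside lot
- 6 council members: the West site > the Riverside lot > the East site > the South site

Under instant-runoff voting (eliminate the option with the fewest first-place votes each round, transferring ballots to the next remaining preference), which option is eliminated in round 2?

the Riverside lot

Round 1: the Riverside lot 7, the East site 2, the West site 14, the South site 10. Eliminate the East site.
Round 2: the Riverside lot 7, the West site 16, the South site 10. Eliminate the Riverside lot.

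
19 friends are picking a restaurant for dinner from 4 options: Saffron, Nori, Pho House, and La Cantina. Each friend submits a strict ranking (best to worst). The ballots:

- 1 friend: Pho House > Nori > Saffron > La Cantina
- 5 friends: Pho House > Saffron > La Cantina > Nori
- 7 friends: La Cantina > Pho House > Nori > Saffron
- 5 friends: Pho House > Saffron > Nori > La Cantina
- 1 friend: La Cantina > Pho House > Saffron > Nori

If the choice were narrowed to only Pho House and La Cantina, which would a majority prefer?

Pho House

Voters preferring Pho House to La Cantina: 11; preferring La Cantina to Pho House: 8.
Pho House wins the head-to-head.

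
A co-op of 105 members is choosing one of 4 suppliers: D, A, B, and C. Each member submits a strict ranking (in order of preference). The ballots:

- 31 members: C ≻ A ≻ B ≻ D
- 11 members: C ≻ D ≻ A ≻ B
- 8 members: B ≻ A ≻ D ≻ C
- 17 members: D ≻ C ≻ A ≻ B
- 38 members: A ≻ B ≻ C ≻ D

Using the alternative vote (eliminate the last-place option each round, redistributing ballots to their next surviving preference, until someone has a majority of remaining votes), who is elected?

C

Round 1: D 17, A 38, B 8, C 42. Eliminate B.
Round 2: D 17, A 46, C 42. Eliminate D.
Round 3: A 46, C 59. C has a majority.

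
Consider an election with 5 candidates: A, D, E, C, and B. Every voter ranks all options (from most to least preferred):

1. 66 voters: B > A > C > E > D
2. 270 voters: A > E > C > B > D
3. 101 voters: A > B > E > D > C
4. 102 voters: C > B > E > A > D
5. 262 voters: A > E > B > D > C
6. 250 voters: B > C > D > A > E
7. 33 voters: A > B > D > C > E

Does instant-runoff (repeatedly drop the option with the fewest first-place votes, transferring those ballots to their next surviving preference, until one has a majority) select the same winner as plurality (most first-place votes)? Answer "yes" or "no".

Instant-runoff — R1 A 666, D 0, E 0, C 102, B 316 (A winner). Winner: A.
Plurality — first-place votes: A 666, D 0, E 0, C 102, B 316. Winner: A.
The two methods agree.

yes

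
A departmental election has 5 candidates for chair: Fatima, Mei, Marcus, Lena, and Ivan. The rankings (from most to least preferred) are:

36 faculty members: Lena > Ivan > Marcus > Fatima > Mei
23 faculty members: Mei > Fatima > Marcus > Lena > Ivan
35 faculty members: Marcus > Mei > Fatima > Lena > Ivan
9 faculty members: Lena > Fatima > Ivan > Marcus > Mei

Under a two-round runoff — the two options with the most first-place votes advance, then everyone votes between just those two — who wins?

Marcus

Round 1 first-place votes: Fatima 0, Mei 23, Marcus 35, Lena 45, Ivan 0.
Lena and Marcus advance.
Runoff: Lena is preferred to Marcus by 45 voters; Marcus by 58.
Marcus wins the runoff.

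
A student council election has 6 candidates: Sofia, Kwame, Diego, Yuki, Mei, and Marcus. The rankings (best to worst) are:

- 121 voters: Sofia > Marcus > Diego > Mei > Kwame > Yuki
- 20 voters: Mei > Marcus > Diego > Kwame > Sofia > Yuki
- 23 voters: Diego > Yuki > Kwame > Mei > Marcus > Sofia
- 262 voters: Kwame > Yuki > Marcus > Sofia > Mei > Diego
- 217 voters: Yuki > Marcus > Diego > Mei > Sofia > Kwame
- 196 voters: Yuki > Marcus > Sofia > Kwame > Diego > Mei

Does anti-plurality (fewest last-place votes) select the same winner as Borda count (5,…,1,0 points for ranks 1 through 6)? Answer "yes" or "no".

Anti-plurality — last-place votes: Sofia 23, Kwame 217, Diego 262, Yuki 141, Mei 196, Marcus 0. Winner: Marcus.
Borda — scores: Sofia 1954, Kwame 1932, Diego 1385, Yuki 3205, Mei 1084, Marcus 3025. Winner: Yuki.
The two methods disagree.

no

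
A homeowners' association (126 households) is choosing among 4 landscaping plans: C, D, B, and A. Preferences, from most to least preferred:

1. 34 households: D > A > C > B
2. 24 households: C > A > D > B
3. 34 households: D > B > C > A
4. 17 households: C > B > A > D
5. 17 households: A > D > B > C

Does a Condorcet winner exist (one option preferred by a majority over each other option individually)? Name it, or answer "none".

D

D vs C: 85–41 for D.
D vs B: 109–17 for D.
D vs A: 68–58 for D.
D beats every other option head-to-head.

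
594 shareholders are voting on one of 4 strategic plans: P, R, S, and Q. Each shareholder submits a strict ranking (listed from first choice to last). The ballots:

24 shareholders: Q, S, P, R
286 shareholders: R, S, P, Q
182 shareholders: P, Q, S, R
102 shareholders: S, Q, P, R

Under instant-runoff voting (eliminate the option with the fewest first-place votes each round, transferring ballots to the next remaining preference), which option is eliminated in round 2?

Round 1: P 182, R 286, S 102, Q 24. Eliminate Q.
Round 2: P 182, R 286, S 126. Eliminate S.

S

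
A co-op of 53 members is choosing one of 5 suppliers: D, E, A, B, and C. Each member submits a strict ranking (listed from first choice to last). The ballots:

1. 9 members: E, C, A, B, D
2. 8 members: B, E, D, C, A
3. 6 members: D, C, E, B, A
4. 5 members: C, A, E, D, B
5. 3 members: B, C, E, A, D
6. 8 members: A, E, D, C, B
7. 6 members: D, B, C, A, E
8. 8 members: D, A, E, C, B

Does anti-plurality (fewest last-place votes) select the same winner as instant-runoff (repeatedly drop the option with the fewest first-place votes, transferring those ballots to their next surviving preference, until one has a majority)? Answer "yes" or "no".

Anti-plurality — last-place votes: D 12, E 6, A 14, B 21, C 0. Winner: C.
Instant-runoff — R1 D 20, E 9, A 8, B 11, C 5 (C out); R2 D 20, E 9, A 13, B 11 (E out); R3 D 20, A 22, B 11 (B out); R4 D 28, A 25 (D winner). Winner: D.
The two methods disagree.

no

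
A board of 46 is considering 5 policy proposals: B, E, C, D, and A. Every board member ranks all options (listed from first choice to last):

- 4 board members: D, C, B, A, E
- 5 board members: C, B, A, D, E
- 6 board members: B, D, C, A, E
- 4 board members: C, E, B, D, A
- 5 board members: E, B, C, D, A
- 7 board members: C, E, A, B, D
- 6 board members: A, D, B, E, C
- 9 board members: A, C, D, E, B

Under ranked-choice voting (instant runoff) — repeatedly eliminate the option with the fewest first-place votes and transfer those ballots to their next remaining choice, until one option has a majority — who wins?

C

Round 1: B 6, E 5, C 16, D 4, A 15. Eliminate D.
Round 2: B 6, E 5, C 20, A 15. Eliminate E.
Round 3: B 11, C 20, A 15. Eliminate B.
Round 4: C 31, A 15. C has a majority.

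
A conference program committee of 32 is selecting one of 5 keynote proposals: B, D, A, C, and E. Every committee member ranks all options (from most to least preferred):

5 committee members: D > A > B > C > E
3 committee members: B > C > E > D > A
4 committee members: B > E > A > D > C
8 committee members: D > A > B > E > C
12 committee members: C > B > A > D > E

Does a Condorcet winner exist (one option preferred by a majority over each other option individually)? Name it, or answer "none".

B vs D: 19–13 for B.
B vs A: 19–13 for B.
B vs C: 20–12 for B.
B vs E: 32–0 for B.
B beats every other option head-to-head.

B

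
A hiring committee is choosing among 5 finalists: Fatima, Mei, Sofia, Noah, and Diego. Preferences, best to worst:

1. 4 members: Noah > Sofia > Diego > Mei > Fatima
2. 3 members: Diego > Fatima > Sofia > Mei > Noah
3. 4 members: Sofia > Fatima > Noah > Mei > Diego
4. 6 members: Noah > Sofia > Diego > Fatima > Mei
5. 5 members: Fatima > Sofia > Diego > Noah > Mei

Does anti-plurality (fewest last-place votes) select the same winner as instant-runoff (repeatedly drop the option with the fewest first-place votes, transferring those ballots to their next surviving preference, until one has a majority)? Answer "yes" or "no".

no

Anti-plurality — last-place votes: Fatima 4, Mei 11, Sofia 0, Noah 3, Diego 4. Winner: Sofia.
Instant-runoff — R1 Fatima 5, Mei 0, Sofia 4, Noah 10, Diego 3 (Mei out); R2 Fatima 5, Sofia 4, Noah 10, Diego 3 (Diego out); R3 Fatima 8, Sofia 4, Noah 10 (Sofia out); R4 Fatima 12, Noah 10 (Fatima winner). Winner: Fatima.
The two methods disagree.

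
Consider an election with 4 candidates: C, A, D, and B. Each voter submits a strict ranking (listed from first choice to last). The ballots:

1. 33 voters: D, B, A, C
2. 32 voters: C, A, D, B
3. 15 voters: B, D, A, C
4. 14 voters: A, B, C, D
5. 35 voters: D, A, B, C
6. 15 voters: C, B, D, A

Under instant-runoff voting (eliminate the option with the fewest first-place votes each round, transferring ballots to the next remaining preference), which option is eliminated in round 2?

Round 1: C 47, A 14, D 68, B 15. Eliminate A.
Round 2: C 47, D 68, B 29. Eliminate B.

B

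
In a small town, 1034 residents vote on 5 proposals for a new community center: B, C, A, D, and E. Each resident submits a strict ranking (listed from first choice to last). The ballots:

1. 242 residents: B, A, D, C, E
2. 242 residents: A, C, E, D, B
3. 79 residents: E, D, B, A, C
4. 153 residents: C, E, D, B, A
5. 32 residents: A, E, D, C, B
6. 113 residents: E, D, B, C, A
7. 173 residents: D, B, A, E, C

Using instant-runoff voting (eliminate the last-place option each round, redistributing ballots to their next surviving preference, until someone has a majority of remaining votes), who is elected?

Round 1: B 242, C 153, A 274, D 173, E 192. Eliminate C.
Round 2: B 242, A 274, D 173, E 345. Eliminate D.
Round 3: B 415, A 274, E 345. Eliminate A.
Round 4: B 415, E 619. E has a majority.

E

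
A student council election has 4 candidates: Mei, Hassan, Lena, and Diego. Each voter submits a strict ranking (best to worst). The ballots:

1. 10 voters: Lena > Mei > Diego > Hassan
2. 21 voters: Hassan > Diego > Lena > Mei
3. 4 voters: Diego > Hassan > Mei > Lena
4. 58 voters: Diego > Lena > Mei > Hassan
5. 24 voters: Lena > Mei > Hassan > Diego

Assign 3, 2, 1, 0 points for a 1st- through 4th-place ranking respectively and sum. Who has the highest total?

Lena

Mei: 10·2 + 21·0 + 4·1 + 58·1 + 24·2 = 130
Hassan: 10·0 + 21·3 + 4·2 + 58·0 + 24·1 = 95
Lena: 10·3 + 21·1 + 4·0 + 58·2 + 24·3 = 239
Diego: 10·1 + 21·2 + 4·3 + 58·3 + 24·0 = 238
Lena has the highest Borda score (239).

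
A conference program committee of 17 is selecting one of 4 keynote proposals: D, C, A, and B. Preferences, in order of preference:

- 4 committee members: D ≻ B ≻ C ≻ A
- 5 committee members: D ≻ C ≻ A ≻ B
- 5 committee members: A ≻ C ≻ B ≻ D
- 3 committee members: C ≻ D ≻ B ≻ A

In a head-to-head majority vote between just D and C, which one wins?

Voters preferring D to C: 9; preferring C to D: 8.
D wins the head-to-head.

D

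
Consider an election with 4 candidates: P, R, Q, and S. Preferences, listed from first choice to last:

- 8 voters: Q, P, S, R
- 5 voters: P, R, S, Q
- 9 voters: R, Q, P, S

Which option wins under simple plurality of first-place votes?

First-place votes: P 5, R 9, Q 8, S 0.
R has the most first-place votes.

R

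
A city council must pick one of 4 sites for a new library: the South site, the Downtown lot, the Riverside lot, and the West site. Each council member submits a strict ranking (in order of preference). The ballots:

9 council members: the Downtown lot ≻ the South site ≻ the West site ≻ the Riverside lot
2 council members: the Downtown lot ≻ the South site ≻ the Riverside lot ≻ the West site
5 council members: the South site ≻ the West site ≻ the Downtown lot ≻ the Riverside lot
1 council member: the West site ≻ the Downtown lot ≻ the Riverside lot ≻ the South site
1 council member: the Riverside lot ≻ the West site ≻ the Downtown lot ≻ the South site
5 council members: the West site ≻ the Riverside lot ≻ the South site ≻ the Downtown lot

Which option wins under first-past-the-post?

First-place votes: the South site 5, the Downtown lot 11, the Riverside lot 1, the West site 6.
the Downtown lot has the most first-place votes.

the Downtown lot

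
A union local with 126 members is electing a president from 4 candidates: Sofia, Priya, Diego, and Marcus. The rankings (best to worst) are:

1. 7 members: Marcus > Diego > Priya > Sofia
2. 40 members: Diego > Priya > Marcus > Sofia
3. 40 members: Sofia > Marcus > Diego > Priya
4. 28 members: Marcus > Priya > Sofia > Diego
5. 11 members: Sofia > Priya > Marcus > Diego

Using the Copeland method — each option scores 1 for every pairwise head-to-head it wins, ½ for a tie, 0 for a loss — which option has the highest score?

Sofia: beats Diego; loses to Priya and Marcus → score 1.
Priya: beats Sofia; loses to Diego and Marcus → score 1.
Diego: beats Priya; loses to Sofia and Marcus → score 1.
Marcus: beats Sofia, Priya, and Diego → score 3.
Marcus has the best pairwise record.

Marcus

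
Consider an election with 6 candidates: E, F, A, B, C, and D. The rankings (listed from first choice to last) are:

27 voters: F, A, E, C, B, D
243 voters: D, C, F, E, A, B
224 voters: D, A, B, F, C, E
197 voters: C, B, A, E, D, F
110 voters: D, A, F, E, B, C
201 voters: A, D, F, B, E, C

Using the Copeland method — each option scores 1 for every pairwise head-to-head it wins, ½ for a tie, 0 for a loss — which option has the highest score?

E: loses to F, A, B, C, and D → score 0.
F: beats E, B, and C; loses to A and D → score 3.
A: beats E, F, B, and C; loses to D → score 4.
B: beats E and C; loses to F, A, and D → score 2.
C: beats E; loses to F, A, B, and D → score 1.
D: beats E, F, A, B, and C → score 5.
D has the best pairwise record.

D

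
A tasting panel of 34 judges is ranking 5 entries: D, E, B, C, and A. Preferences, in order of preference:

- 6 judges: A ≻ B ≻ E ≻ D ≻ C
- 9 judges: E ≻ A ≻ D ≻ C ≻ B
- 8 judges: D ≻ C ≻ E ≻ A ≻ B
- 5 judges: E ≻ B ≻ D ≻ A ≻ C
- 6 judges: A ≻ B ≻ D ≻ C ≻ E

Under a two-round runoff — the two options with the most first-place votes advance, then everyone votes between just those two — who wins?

Round 1 first-place votes: D 8, E 14, B 0, C 0, A 12.
E and A advance.
Runoff: E is preferred to A by 22 voters; A by 12.
E wins the runoff.

E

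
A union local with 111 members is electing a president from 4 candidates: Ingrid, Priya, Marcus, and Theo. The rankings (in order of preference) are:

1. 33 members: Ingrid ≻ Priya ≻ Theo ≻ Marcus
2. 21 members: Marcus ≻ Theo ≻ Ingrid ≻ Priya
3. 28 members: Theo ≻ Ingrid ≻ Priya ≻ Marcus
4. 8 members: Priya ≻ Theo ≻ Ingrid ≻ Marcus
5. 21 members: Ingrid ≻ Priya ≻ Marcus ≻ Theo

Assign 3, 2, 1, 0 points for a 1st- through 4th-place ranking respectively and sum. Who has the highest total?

Ingrid: 33·3 + 21·1 + 28·2 + 8·1 + 21·3 = 247
Priya: 33·2 + 21·0 + 28·1 + 8·3 + 21·2 = 160
Marcus: 33·0 + 21·3 + 28·0 + 8·0 + 21·1 = 84
Theo: 33·1 + 21·2 + 28·3 + 8·2 + 21·0 = 175
Ingrid has the highest Borda score (247).

Ingrid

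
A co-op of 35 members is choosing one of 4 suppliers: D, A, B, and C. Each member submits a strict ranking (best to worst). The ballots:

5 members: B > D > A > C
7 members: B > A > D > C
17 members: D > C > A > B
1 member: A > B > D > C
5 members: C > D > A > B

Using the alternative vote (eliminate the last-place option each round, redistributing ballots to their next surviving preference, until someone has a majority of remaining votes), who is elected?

D

Round 1: D 17, A 1, B 12, C 5. Eliminate A.
Round 2: D 17, B 13, C 5. Eliminate C.
Round 3: D 22, B 13. D has a majority.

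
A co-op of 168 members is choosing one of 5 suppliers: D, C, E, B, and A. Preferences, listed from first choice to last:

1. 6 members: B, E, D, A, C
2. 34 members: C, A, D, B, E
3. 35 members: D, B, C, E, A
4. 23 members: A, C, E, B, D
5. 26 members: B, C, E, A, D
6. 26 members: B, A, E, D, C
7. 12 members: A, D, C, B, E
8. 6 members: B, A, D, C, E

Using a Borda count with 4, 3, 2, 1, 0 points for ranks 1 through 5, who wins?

B

D: 6·2 + 34·2 + 35·4 + 23·0 + 26·0 + 26·1 + 12·3 + 6·2 = 294
C: 6·0 + 34·4 + 35·2 + 23·3 + 26·3 + 26·0 + 12·2 + 6·1 = 383
E: 6·3 + 34·0 + 35·1 + 23·2 + 26·2 + 26·2 + 12·0 + 6·0 = 203
B: 6·4 + 34·1 + 35·3 + 23·1 + 26·4 + 26·4 + 12·1 + 6·4 = 430
A: 6·1 + 34·3 + 35·0 + 23·4 + 26·1 + 26·3 + 12·4 + 6·3 = 370
B has the highest Borda score (430).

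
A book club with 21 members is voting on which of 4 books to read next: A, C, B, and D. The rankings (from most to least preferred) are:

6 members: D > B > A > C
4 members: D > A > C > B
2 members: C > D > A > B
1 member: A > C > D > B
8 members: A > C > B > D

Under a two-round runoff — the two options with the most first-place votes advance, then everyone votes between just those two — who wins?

Round 1 first-place votes: A 9, C 2, B 0, D 10.
D and A advance.
Runoff: D is preferred to A by 12 voters; A by 9.
D wins the runoff.

D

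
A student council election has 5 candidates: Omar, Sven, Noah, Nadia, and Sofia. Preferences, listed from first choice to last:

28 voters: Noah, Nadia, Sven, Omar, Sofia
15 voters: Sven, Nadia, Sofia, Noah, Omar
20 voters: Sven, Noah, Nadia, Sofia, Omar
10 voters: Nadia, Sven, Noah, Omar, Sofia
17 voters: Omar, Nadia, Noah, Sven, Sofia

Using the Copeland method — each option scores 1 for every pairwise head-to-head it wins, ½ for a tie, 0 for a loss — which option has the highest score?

Omar: beats Sofia; loses to Sven, Noah, and Nadia → score 1.
Sven: beats Omar and Sofia; ties Noah; loses to Nadia → score 2.5.
Noah: beats Omar, Nadia, and Sofia; ties Sven → score 3.5.
Nadia: beats Omar, Sven, and Sofia; loses to Noah → score 3.
Sofia: loses to Omar, Sven, Noah, and Nadia → score 0.
Noah has the best pairwise record.

Noah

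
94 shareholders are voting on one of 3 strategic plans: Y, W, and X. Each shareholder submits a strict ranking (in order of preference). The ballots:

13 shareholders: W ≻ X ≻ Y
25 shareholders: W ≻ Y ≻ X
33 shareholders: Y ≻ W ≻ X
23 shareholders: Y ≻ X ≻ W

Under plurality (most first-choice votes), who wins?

Y

First-place votes: Y 56, W 38, X 0.
Y has the most first-place votes.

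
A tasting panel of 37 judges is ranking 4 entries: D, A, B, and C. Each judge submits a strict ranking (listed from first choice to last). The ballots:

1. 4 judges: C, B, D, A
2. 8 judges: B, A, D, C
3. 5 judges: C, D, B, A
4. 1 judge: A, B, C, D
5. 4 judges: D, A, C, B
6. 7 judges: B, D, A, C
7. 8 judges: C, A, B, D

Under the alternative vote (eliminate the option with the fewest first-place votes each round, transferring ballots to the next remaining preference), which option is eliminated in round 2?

D

Round 1: D 4, A 1, B 15, C 17. Eliminate A.
Round 2: D 4, B 16, C 17. Eliminate D.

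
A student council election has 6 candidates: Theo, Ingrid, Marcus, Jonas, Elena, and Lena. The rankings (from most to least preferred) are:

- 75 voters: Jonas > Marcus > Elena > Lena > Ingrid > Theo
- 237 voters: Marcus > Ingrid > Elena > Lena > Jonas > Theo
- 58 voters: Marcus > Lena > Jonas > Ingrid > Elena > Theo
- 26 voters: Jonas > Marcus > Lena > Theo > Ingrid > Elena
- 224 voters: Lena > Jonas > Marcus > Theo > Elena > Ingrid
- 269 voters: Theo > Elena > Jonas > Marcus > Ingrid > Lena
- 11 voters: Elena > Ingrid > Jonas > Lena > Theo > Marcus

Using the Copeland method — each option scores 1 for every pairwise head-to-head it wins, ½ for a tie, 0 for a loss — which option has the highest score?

Marcus

Theo: beats Ingrid and Elena; loses to Marcus, Jonas, and Lena → score 2.
Ingrid: beats Lena; loses to Theo, Marcus, Jonas, and Elena → score 1.
Marcus: beats Theo, Ingrid, Elena, and Lena; loses to Jonas → score 4.
Jonas: beats Theo, Ingrid, and Marcus; loses to Elena and Lena → score 3.
Elena: beats Ingrid, Jonas, and Lena; loses to Theo and Marcus → score 3.
Lena: beats Theo and Jonas; loses to Ingrid, Marcus, and Elena → score 2.
Marcus has the best pairwise record.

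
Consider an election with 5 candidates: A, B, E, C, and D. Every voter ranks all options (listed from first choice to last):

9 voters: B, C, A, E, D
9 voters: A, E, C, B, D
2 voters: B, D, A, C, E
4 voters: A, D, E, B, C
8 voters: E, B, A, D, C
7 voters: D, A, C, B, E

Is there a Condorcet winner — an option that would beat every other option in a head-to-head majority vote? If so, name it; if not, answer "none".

A

A vs B: 20–19 for A.
A vs E: 31–8 for A.
A vs C: 30–9 for A.
A vs D: 30–9 for A.
A beats every other option head-to-head.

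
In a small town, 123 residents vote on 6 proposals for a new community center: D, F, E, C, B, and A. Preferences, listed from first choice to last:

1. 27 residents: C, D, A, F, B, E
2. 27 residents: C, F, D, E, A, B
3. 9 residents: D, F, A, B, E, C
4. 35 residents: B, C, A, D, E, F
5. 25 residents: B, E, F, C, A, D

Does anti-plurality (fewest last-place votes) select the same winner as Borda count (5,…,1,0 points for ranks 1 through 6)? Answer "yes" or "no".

Anti-plurality — last-place votes: D 25, F 35, E 27, C 9, B 27, A 0. Winner: A.
Borda — scores: D 304, F 273, E 198, C 460, B 345, A 265. Winner: C.
The two methods disagree.

no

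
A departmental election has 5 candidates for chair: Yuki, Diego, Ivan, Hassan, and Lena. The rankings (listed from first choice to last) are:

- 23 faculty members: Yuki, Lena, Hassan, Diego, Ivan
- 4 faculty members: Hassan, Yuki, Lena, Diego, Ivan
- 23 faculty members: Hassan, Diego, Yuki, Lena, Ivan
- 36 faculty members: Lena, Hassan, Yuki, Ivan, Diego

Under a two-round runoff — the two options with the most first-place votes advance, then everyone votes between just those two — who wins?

Round 1 first-place votes: Yuki 23, Diego 0, Ivan 0, Hassan 27, Lena 36.
Lena and Hassan advance.
Runoff: Lena is preferred to Hassan by 59 voters; Hassan by 27.
Lena wins the runoff.

Lena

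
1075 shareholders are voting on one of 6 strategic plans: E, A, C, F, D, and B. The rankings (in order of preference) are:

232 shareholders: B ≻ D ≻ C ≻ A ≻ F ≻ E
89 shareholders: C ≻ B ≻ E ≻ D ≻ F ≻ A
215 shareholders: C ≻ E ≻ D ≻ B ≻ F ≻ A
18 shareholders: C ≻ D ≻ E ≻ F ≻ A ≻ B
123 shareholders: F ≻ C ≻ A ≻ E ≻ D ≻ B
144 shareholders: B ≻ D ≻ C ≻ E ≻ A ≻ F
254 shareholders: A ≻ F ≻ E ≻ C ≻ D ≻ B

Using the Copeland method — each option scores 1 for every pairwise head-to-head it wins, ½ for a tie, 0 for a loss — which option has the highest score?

E: beats D and B; loses to A, C, and F → score 2.
A: beats E and F; loses to C, D, and B → score 2.
C: beats E, A, F, D, and B → score 5.
F: beats E; loses to A, C, D, and B → score 1.
D: beats A, F, and B; loses to E and C → score 3.
B: beats A and F; loses to E, C, and D → score 2.
C has the best pairwise record.

C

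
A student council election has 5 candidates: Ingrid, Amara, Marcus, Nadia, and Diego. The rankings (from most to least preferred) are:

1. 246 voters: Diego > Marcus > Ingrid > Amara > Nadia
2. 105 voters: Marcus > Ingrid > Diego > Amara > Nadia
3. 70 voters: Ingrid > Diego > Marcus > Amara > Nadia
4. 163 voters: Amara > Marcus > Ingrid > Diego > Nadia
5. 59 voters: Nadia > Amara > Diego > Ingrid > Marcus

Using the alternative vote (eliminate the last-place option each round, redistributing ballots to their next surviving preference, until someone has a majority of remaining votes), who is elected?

Diego

Round 1: Ingrid 70, Amara 163, Marcus 105, Nadia 59, Diego 246. Eliminate Nadia.
Round 2: Ingrid 70, Amara 222, Marcus 105, Diego 246. Eliminate Ingrid.
Round 3: Amara 222, Marcus 105, Diego 316. Eliminate Marcus.
Round 4: Amara 222, Diego 421. Diego has a majority.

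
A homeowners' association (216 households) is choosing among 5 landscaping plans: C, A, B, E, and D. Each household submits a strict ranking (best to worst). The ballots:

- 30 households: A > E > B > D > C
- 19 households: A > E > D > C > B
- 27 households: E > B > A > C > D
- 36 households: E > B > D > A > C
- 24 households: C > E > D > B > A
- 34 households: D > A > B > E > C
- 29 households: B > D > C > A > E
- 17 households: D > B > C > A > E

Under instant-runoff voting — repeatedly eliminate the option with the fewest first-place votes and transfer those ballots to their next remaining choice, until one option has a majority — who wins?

Round 1: C 24, A 49, B 29, E 63, D 51. Eliminate C.
Round 2: A 49, B 29, E 87, D 51. Eliminate B.
Round 3: A 49, E 87, D 80. Eliminate A.
Round 4: E 136, D 80. E has a majority.

E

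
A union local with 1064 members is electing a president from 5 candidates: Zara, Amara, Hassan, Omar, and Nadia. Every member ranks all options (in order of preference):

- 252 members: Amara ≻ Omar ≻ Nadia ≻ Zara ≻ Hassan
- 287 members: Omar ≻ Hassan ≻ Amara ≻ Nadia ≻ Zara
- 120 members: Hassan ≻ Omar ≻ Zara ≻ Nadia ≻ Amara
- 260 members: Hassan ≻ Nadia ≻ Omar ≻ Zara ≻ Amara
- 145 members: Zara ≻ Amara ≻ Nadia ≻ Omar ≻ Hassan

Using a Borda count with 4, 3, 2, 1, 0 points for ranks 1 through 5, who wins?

Omar

Zara: 252·1 + 287·0 + 120·2 + 260·1 + 145·4 = 1332
Amara: 252·4 + 287·2 + 120·0 + 260·0 + 145·3 = 2017
Hassan: 252·0 + 287·3 + 120·4 + 260·4 + 145·0 = 2381
Omar: 252·3 + 287·4 + 120·3 + 260·2 + 145·1 = 2929
Nadia: 252·2 + 287·1 + 120·1 + 260·3 + 145·2 = 1981
Omar has the highest Borda score (2929).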